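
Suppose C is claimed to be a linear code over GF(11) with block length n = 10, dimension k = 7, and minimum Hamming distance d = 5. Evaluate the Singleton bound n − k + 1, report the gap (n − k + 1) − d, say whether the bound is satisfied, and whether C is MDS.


Singleton RHS = n − k + 1 = 4, slack = -1, bound violated (no such code; not MDS).

Singleton bound: d ≤ n − k + 1.
Here n = 10, k = 7, so n − k + 1 = 4.
Given d = 5, check d ≤ 4: NO.
Slack = (n − k + 1) − d = -1.
The slack is negative: d = 5 exceeds n − k + 1 = 4 by 1, so the Singleton bound is violated and no linear [10, 7, 5]_11 code can exist. In particular it is not MDS (MDS requires d = n − k + 1 exactly).
Description: the claimed parameters are [10, 7, 5]_11; such a code would be impossible (violates the Singleton bound).


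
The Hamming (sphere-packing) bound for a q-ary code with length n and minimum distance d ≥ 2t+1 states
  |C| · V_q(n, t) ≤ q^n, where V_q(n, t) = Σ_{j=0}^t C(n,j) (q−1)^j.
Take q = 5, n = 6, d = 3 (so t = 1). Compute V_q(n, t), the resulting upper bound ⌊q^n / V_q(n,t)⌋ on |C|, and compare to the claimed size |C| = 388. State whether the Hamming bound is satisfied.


V_q(n, t) = 25, q^n = 15625, Hamming bound = 625, |C| = 388 ≤ bound (satisfied).

Step 1: Compute V_q(n, t) = Σ_{j=0}^1 C(n, j) (q−1)^j.
  j = 0: C(6,0)·(4)^0 = 1·1 = 1.
  j = 1: C(6,1)·(4)^1 = 6·4 = 24.
  V_q(n, t) = 1 + 24 = 25.
Step 2: q^n = 5^6 = 15625.
Step 3: Hamming bound ⌊q^n / V_q(n,t)⌋ = ⌊15625/25⌋ = 625.
Step 4: Compare |C| = 388 to 625: satisfied.
The claimed |C| lies below the Hamming bound.


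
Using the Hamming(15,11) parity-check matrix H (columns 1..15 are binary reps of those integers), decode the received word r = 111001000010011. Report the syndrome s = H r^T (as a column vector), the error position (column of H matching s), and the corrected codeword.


s = (1, 1, 0, 0)^T, error position = 12, corrected codeword c = 111001000011011

Compute s = H r^T mod 2 one row at a time:
  s_1 = 0 + 0 + 0 + 1 + 0 + 0 + 1 + 1 = 3 ≡ 1 (mod 2).
  s_2 = 0 + 0 + 1 + 0 + 0 + 0 + 1 + 1 = 3 ≡ 1 (mod 2).
  s_3 = 1 + 1 + 1 + 0 + 0 + 1 + 1 + 1 = 6 ≡ 0 (mod 2).
  s_4 = 1 + 1 + 0 + 0 + 0 + 1 + 0 + 1 = 4 ≡ 0 (mod 2).
s = (1, 1, 0, 0)^T — this equals column 12 of H (binary 1100), so error is at position 12.
Correct: flip bit 12 of r = 111001000010011 to get c = 111001000011011.


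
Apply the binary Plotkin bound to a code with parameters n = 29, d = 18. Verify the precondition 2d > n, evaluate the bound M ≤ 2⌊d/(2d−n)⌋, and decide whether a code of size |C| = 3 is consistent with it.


Plotkin bound M ≤ 4; given |C| = 3 ≤ bound (satisfied).

Check applicability: 2d = 36, n = 29.
2d − n = 7 > 0, so Plotkin applies.
Compute d/(2d−n) = 18/7 ≈ 2.5714.
⌊d/(2d−n)⌋ = 2.
Plotkin bound: M ≤ 2·2 = 4.
Given |C| = 3, check: satisfied.
This |C| is below the Plotkin bound.


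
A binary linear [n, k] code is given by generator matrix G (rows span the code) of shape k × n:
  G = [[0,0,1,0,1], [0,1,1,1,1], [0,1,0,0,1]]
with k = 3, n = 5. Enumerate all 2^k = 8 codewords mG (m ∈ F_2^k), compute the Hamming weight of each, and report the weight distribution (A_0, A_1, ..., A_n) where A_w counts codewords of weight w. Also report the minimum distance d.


Weight distribution: A_0 = 1, A_2 = 6, A_4 = 1. Minimum distance d = 2.

Enumerate all 2^3 = 8 messages m ∈ F_2^3.
For each, compute codeword c = mG in F_2^5, then tally its weight.
  m = 000 → c = 00000, weight = 0.
  m = 100 → c = 00101, weight = 2.
  m = 010 → c = 01111, weight = 4.
  m = 110 → c = 01010, weight = 2.
  m = 001 → c = 01001, weight = 2.
  m = 101 → c = 01100, weight = 2.
  m = 011 → c = 00110, weight = 2.
  m = 111 → c = 00011, weight = 2.
Tally weights:
  weight 0: 1 codewords.
  weight 2: 6 codewords.
  weight 4: 1 codewords.
Minimum distance d = smallest w > 0 with A_w > 0 = 2.
Sanity: Σ A_w = 8 = 2^3 = 8 ✓.


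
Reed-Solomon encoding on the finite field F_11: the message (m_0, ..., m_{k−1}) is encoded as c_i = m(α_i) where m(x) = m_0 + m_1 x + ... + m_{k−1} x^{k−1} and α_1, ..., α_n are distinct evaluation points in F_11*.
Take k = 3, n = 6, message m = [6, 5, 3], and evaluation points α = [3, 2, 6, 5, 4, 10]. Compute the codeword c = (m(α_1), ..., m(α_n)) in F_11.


c = [4, 6, 1, 7, 8, 4]

Message polynomial: m(x) = 6 + 5·x + 3·x^2 (mod 11).
For each evaluation point α_i, compute m(α_i) mod 11:
  α_1 = 3: Horner steps 3 → 3 → 4, so m(3) = 4.
  α_2 = 2: Horner steps 3 → 0 → 6, so m(2) = 6.
  α_3 = 6: Horner steps 3 → 1 → 1, so m(6) = 1.
  α_4 = 5: Horner steps 3 → 9 → 7, so m(5) = 7.
  α_5 = 4: Horner steps 3 → 6 → 8, so m(4) = 8.
  α_6 = 10: Horner steps 3 → 2 → 4, so m(10) = 4.
Codeword c = [4, 6, 1, 7, 8, 4] ∈ F_11^6.


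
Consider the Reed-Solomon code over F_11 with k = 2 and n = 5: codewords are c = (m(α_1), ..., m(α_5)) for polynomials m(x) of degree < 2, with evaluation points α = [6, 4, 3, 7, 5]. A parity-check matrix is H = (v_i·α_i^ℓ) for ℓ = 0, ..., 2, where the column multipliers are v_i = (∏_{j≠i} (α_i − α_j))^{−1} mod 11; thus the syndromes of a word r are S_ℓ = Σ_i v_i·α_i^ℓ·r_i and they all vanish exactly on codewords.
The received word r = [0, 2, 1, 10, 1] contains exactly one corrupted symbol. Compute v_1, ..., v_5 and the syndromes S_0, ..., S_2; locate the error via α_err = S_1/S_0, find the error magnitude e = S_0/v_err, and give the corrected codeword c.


S = (10, 8, 2), error at position 3, error magnitude e = 9, c = [0, 2, 3, 10, 1].

Step 1: column multipliers v_i = (∏_{j≠i}(α_i − α_j))^{−1} mod 11.
  i = 1 (α = 6): (6−4)(6−3)(6−7)(6−5) = 2·3·(−1)·1 = −6 ≡ 5, so v_1 = 5^{−1} = 9 (mod 11).
  i = 2 (α = 4): (4−6)(4−3)(4−7)(4−5) = (−2)·1·(−3)·(−1) = −6 ≡ 5, so v_2 = 5^{−1} = 9 (mod 11).
  i = 3 (α = 3): (3−6)(3−4)(3−7)(3−5) = (−3)·(−1)·(−4)·(−2) = 24 ≡ 2, so v_3 = 2^{−1} = 6 (mod 11).
  i = 4 (α = 7): (7−6)(7−4)(7−3)(7−5) = 1·3·4·2 = 24 ≡ 2, so v_4 = 2^{−1} = 6 (mod 11).
  i = 5 (α = 5): (5−6)(5−4)(5−3)(5−7) = (−1)·1·2·(−2) = 4 ≡ 4, so v_5 = 4^{−1} = 3 (mod 11).
  v = [9, 9, 6, 6, 3].
Step 2: syndromes of r = [0, 2, 1, 10, 1] (all sums mod 11).
  S_0 = Σ v_i r_i = 9·0 + 9·2 + 6·1 + 6·10 + 3·1 = 87 ≡ 10.
  S_1 = Σ v_i α_i r_i = 9·6·0 + 9·4·2 + 6·3·1 + 6·7·10 + 3·5·1 = 525 ≡ 8.
  α_i^2 mod 11 = [3, 5, 9, 5, 3].
  S_2 = Σ v_i α_i^2 r_i = 9·3·0 + 9·5·2 + 6·9·1 + 6·5·10 + 3·3·1 = 453 ≡ 2.
  S = (10, 8, 2) ≠ 0, so r is not a codeword (an error is present).
Step 3: locate the error. For a single error e at position i, S_ℓ = v_i·e·α_i^ℓ, so α_err = S_1/S_0.
  S_0^{−1} = 10^{−1} = 10 (mod 11), so α_err = 8·10 = 80 ≡ 3 = α_3. Error position i = 3.
  Consistency check: S_2/S_1 = 2·7 = 14 ≡ 3 = α_err ✓ (single-error assumption holds).
Step 4: error magnitude e = S_0/v_3 = S_0·∏_{j≠3}(α_3 − α_j) = 10·2 = 20 ≡ 9 (mod 11).
Step 5: correct position 3: c_3 = r_3 − e = 1 − 9 ≡ 3 (mod 11). Hence c = [0, 2, 3, 10, 1].
  Check: interpolating c through the α_i gives m(x) = 6 + 10·x (degree < 2) with m(α_i) = c_i for every i, so c is indeed a codeword.


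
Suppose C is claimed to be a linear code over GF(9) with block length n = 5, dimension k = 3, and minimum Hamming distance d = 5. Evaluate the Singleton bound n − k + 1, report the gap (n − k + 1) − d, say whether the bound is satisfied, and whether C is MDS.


Singleton RHS = n − k + 1 = 3, slack = -2, bound violated (no such code; not MDS).

Singleton bound: d ≤ n − k + 1.
Here n = 5, k = 3, so n − k + 1 = 3.
Given d = 5, check d ≤ 3: NO.
Slack = (n − k + 1) − d = -2.
The slack is negative: d = 5 exceeds n − k + 1 = 3 by 2, so the Singleton bound is violated and no linear [5, 3, 5]_9 code can exist. In particular it is not MDS (MDS requires d = n − k + 1 exactly).
Description: the claimed parameters are [5, 3, 5]_9; such a code would be impossible (violates the Singleton bound).


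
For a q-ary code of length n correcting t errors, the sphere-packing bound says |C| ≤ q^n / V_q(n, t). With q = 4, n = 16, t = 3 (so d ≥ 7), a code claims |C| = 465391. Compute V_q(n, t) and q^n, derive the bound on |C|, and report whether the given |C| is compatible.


V_q(n, t) = 16249, q^n = 4294967296, Hamming bound = 264321, |C| = 465391 > bound (violated).

Step 1: Compute V_q(n, t) = Σ_{j=0}^3 C(n, j) (q−1)^j.
  j = 0: C(16,0)·(3)^0 = 1·1 = 1.
  j = 1: C(16,1)·(3)^1 = 16·3 = 48.
  j = 2: C(16,2)·(3)^2 = 120·9 = 1080.
  j = 3: C(16,3)·(3)^3 = 560·27 = 15120.
  V_q(n, t) = 1 + 48 + 1080 + 15120 = 16249.
Step 2: q^n = 4^16 = 4294967296.
Step 3: Hamming bound ⌊q^n / V_q(n,t)⌋ = ⌊4294967296/16249⌋ = 264321.
Step 4: Compare |C| = 465391 to 264321: violated.
The claimed |C| lies above the Hamming bound, so no 4-ary code of length 16 with d ≥ 7 can have 465391 codewords.


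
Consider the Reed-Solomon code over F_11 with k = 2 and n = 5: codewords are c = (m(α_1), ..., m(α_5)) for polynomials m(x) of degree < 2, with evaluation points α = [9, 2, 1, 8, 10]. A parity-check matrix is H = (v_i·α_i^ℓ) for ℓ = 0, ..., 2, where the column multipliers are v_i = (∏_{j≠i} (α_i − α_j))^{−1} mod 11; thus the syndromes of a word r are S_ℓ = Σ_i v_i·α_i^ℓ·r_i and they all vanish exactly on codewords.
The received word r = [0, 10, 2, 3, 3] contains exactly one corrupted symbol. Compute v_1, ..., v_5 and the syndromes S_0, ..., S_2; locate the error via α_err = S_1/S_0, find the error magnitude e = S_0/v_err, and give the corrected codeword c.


S = (6, 5, 6), error at position 5, error magnitude e = 6, c = [0, 10, 2, 3, 8].

Step 1: column multipliers v_i = (∏_{j≠i}(α_i − α_j))^{−1} mod 11.
  i = 1 (α = 9): (9−2)(9−1)(9−8)(9−10) = 7·8·1·(−1) = −56 ≡ 10, so v_1 = 10^{−1} = 10 (mod 11).
  i = 2 (α = 2): (2−9)(2−1)(2−8)(2−10) = (−7)·1·(−6)·(−8) = −336 ≡ 5, so v_2 = 5^{−1} = 9 (mod 11).
  i = 3 (α = 1): (1−9)(1−2)(1−8)(1−10) = (−8)·(−1)·(−7)·(−9) = 504 ≡ 9, so v_3 = 9^{−1} = 5 (mod 11).
  i = 4 (α = 8): (8−9)(8−2)(8−1)(8−10) = (−1)·6·7·(−2) = 84 ≡ 7, so v_4 = 7^{−1} = 8 (mod 11).
  i = 5 (α = 10): (10−9)(10−2)(10−1)(10−8) = 1·8·9·2 = 144 ≡ 1, so v_5 = 1^{−1} = 1 (mod 11).
  v = [10, 9, 5, 8, 1].
Step 2: syndromes of r = [0, 10, 2, 3, 3] (all sums mod 11).
  S_0 = Σ v_i r_i = 10·0 + 9·10 + 5·2 + 8·3 + 1·3 = 127 ≡ 6.
  S_1 = Σ v_i α_i r_i = 10·9·0 + 9·2·10 + 5·1·2 + 8·8·3 + 1·10·3 = 412 ≡ 5.
  α_i^2 mod 11 = [4, 4, 1, 9, 1].
  S_2 = Σ v_i α_i^2 r_i = 10·4·0 + 9·4·10 + 5·1·2 + 8·9·3 + 1·1·3 = 589 ≡ 6.
  S = (6, 5, 6) ≠ 0, so r is not a codeword (an error is present).
Step 3: locate the error. For a single error e at position i, S_ℓ = v_i·e·α_i^ℓ, so α_err = S_1/S_0.
  S_0^{−1} = 6^{−1} = 2 (mod 11), so α_err = 5·2 = 10 ≡ 10 = α_5. Error position i = 5.
  Consistency check: S_2/S_1 = 6·9 = 54 ≡ 10 = α_err ✓ (single-error assumption holds).
Step 4: error magnitude e = S_0/v_5 = S_0·∏_{j≠5}(α_5 − α_j) = 6·1 = 6 ≡ 6 (mod 11).
Step 5: correct position 5: c_5 = r_5 − e = 3 − 6 ≡ 8 (mod 11). Hence c = [0, 10, 2, 3, 8].
  Check: interpolating c through the α_i gives m(x) = 5 + 8·x (degree < 2) with m(α_i) = c_i for every i, so c is indeed a codeword.


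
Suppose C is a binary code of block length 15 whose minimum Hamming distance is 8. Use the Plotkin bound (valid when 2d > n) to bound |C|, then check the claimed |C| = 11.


Plotkin bound M ≤ 16; given |C| = 11 ≤ bound (satisfied).

Check applicability: 2d = 16, n = 15.
2d − n = 1 > 0, so Plotkin applies.
Compute d/(2d−n) = 8/1 ≈ 8.0000.
⌊d/(2d−n)⌋ = 8.
Plotkin bound: M ≤ 2·8 = 16.
Given |C| = 11, check: satisfied.
This |C| is below the Plotkin bound.


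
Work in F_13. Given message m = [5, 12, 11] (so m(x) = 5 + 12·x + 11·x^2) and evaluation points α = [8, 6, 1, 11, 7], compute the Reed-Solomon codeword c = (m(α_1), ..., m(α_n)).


c = [12, 5, 2, 12, 4]

Message polynomial: m(x) = 5 + 12·x + 11·x^2 (mod 13).
For each evaluation point α_i, compute m(α_i) mod 13:
  α_1 = 8: Horner steps 11 → 9 → 12, so m(8) = 12.
  α_2 = 6: Horner steps 11 → 0 → 5, so m(6) = 5.
  α_3 = 1: Horner steps 11 → 10 → 2, so m(1) = 2.
  α_4 = 11: Horner steps 11 → 3 → 12, so m(11) = 12.
  α_5 = 7: Horner steps 11 → 11 → 4, so m(7) = 4.
Codeword c = [12, 5, 2, 12, 4] ∈ F_13^5.


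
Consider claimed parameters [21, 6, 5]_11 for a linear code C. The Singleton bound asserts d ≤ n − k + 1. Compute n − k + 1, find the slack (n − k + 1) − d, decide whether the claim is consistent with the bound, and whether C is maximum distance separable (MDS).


Singleton RHS = n − k + 1 = 16, slack = 11, bound satisfied, not MDS.

Singleton bound: d ≤ n − k + 1.
Here n = 21, k = 6, so n − k + 1 = 16.
Given d = 5, check d ≤ 16: YES.
Slack = (n − k + 1) − d = 11.
The code is NOT MDS (slack = 11 > 0).
Description: the claimed parameters are [21, 6, 5]_11; such a code would be non-MDS.


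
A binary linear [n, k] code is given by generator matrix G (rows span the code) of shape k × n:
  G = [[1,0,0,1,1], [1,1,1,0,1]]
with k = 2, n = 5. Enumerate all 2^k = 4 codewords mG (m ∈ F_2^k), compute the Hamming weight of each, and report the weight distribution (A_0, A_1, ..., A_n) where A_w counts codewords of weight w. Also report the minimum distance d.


Weight distribution: A_0 = 1, A_3 = 2, A_4 = 1. Minimum distance d = 3.

Enumerate all 2^2 = 4 messages m ∈ F_2^2.
For each, compute codeword c = mG in F_2^5, then tally its weight.
  m = 00 → c = 00000, weight = 0.
  m = 10 → c = 10011, weight = 3.
  m = 01 → c = 11101, weight = 4.
  m = 11 → c = 01110, weight = 3.
Tally weights:
  weight 0: 1 codewords.
  weight 3: 2 codewords.
  weight 4: 1 codewords.
Minimum distance d = smallest w > 0 with A_w > 0 = 3.
Sanity: Σ A_w = 4 = 2^2 = 4 ✓.


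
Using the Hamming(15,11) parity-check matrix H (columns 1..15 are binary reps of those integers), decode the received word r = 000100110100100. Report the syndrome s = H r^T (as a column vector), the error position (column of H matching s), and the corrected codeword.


s = (1, 1, 0, 0)^T, error position = 12, corrected codeword c = 000100110101100

Compute s = H r^T mod 2 one row at a time:
  s_1 = 1 + 0 + 1 + 0 + 0 + 1 + 0 + 0 = 3 ≡ 1 (mod 2).
  s_2 = 1 + 0 + 0 + 1 + 0 + 1 + 0 + 0 = 3 ≡ 1 (mod 2).
  s_3 = 0 + 0 + 0 + 1 + 1 + 0 + 0 + 0 = 2 ≡ 0 (mod 2).
  s_4 = 0 + 0 + 0 + 1 + 0 + 0 + 1 + 0 = 2 ≡ 0 (mod 2).
s = (1, 1, 0, 0)^T — this equals column 12 of H (binary 1100), so error is at position 12.
Correct: flip bit 12 of r = 000100110100100 to get c = 000100110101100.


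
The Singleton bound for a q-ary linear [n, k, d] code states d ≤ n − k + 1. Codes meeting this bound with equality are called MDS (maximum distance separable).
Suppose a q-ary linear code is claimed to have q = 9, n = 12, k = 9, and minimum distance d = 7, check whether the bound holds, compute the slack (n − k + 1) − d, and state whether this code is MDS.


Singleton RHS = n − k + 1 = 4, slack = -3, bound violated (no such code; not MDS).

Singleton bound: d ≤ n − k + 1.
Here n = 12, k = 9, so n − k + 1 = 4.
Given d = 7, check d ≤ 4: NO.
Slack = (n − k + 1) − d = -3.
The slack is negative: d = 7 exceeds n − k + 1 = 4 by 3, so the Singleton bound is violated and no linear [12, 9, 7]_9 code can exist. In particular it is not MDS (MDS requires d = n − k + 1 exactly).
Description: the claimed parameters are [12, 9, 7]_9; such a code would be impossible (violates the Singleton bound).


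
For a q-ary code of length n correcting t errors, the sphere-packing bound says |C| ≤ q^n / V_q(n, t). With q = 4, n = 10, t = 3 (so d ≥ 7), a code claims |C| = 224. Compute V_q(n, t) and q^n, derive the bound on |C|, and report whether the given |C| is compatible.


V_q(n, t) = 3676, q^n = 1048576, Hamming bound = 285, |C| = 224 ≤ bound (satisfied).

Step 1: Compute V_q(n, t) = Σ_{j=0}^3 C(n, j) (q−1)^j.
  j = 0: C(10,0)·(3)^0 = 1·1 = 1.
  j = 1: C(10,1)·(3)^1 = 10·3 = 30.
  j = 2: C(10,2)·(3)^2 = 45·9 = 405.
  j = 3: C(10,3)·(3)^3 = 120·27 = 3240.
  V_q(n, t) = 1 + 30 + 405 + 3240 = 3676.
Step 2: q^n = 4^10 = 1048576.
Step 3: Hamming bound ⌊q^n / V_q(n,t)⌋ = ⌊1048576/3676⌋ = 285.
Step 4: Compare |C| = 224 to 285: satisfied.
The claimed |C| lies below the Hamming bound.


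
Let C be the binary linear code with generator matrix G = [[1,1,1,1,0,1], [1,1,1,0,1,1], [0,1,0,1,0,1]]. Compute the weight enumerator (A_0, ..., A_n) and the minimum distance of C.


Weight distribution: A_0 = 1, A_2 = 2, A_3 = 2, A_4 = 1, A_5 = 2. Minimum distance d = 2.

Enumerate all 2^3 = 8 messages m ∈ F_2^3.
For each, compute codeword c = mG in F_2^6, then tally its weight.
  m = 000 → c = 000000, weight = 0.
  m = 100 → c = 111101, weight = 5.
  m = 010 → c = 111011, weight = 5.
  m = 110 → c = 000110, weight = 2.
  m = 001 → c = 010101, weight = 3.
  m = 101 → c = 101000, weight = 2.
  m = 011 → c = 101110, weight = 4.
  m = 111 → c = 010011, weight = 3.
Tally weights:
  weight 0: 1 codewords.
  weight 2: 2 codewords.
  weight 3: 2 codewords.
  weight 4: 1 codewords.
  weight 5: 2 codewords.
Minimum distance d = smallest w > 0 with A_w > 0 = 2.
Sanity: Σ A_w = 8 = 2^3 = 8 ✓.


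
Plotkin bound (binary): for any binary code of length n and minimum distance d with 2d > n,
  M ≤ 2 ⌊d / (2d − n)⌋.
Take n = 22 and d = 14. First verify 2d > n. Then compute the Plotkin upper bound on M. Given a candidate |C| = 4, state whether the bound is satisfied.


Plotkin bound M ≤ 4; given |C| = 4 ≤ bound (satisfied).

Check applicability: 2d = 28, n = 22.
2d − n = 6 > 0, so Plotkin applies.
Compute d/(2d−n) = 14/6 ≈ 2.3333.
⌊d/(2d−n)⌋ = 2.
Plotkin bound: M ≤ 2·2 = 4.
Given |C| = 4, check: satisfied.
This |C| is at the Plotkin bound.


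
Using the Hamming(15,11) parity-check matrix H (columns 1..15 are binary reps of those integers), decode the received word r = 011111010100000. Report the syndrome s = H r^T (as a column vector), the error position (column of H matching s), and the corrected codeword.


s = (0, 1, 0, 0)^T, error position = 4, corrected codeword c = 011011010100000

Compute s = H r^T mod 2 one row at a time:
  s_1 = 1 + 0 + 1 + 0 + 0 + 0 + 0 + 0 = 2 ≡ 0 (mod 2).
  s_2 = 1 + 1 + 1 + 0 + 0 + 0 + 0 + 0 = 3 ≡ 1 (mod 2).
  s_3 = 1 + 1 + 1 + 0 + 1 + 0 + 0 + 0 = 4 ≡ 0 (mod 2).
  s_4 = 0 + 1 + 1 + 0 + 0 + 0 + 0 + 0 = 2 ≡ 0 (mod 2).
s = (0, 1, 0, 0)^T — this equals column 4 of H (binary 0100), so error is at position 4.
Correct: flip bit 4 of r = 011111010100000 to get c = 011011010100000.


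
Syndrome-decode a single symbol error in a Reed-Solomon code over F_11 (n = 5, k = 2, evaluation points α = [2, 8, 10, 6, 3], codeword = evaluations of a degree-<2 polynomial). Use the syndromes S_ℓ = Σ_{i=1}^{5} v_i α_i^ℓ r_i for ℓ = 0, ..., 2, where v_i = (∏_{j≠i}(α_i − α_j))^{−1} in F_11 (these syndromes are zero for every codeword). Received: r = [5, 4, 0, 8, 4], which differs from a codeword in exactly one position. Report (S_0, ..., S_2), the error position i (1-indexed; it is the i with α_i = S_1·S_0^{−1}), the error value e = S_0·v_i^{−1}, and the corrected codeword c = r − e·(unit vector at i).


S = (9, 5, 4), error at position 5, error magnitude e = 1, c = [5, 4, 0, 8, 3].

Step 1: column multipliers v_i = (∏_{j≠i}(α_i − α_j))^{−1} mod 11.
  i = 1 (α = 2): (2−8)(2−10)(2−6)(2−3) = (−6)·(−8)·(−4)·(−1) = 192 ≡ 5, so v_1 = 5^{−1} = 9 (mod 11).
  i = 2 (α = 8): (8−2)(8−10)(8−6)(8−3) = 6·(−2)·2·5 = −120 ≡ 1, so v_2 = 1^{−1} = 1 (mod 11).
  i = 3 (α = 10): (10−2)(10−8)(10−6)(10−3) = 8·2·4·7 = 448 ≡ 8, so v_3 = 8^{−1} = 7 (mod 11).
  i = 4 (α = 6): (6−2)(6−8)(6−10)(6−3) = 4·(−2)·(−4)·3 = 96 ≡ 8, so v_4 = 8^{−1} = 7 (mod 11).
  i = 5 (α = 3): (3−2)(3−8)(3−10)(3−6) = 1·(−5)·(−7)·(−3) = −105 ≡ 5, so v_5 = 5^{−1} = 9 (mod 11).
  v = [9, 1, 7, 7, 9].
Step 2: syndromes of r = [5, 4, 0, 8, 4] (all sums mod 11).
  S_0 = Σ v_i r_i = 9·5 + 1·4 + 7·0 + 7·8 + 9·4 = 141 ≡ 9.
  S_1 = Σ v_i α_i r_i = 9·2·5 + 1·8·4 + 7·10·0 + 7·6·8 + 9·3·4 = 566 ≡ 5.
  α_i^2 mod 11 = [4, 9, 1, 3, 9].
  S_2 = Σ v_i α_i^2 r_i = 9·4·5 + 1·9·4 + 7·1·0 + 7·3·8 + 9·9·4 = 708 ≡ 4.
  S = (9, 5, 4) ≠ 0, so r is not a codeword (an error is present).
Step 3: locate the error. For a single error e at position i, S_ℓ = v_i·e·α_i^ℓ, so α_err = S_1/S_0.
  S_0^{−1} = 9^{−1} = 5 (mod 11), so α_err = 5·5 = 25 ≡ 3 = α_5. Error position i = 5.
  Consistency check: S_2/S_1 = 4·9 = 36 ≡ 3 = α_err ✓ (single-error assumption holds).
Step 4: error magnitude e = S_0/v_5 = S_0·∏_{j≠5}(α_5 − α_j) = 9·5 = 45 ≡ 1 (mod 11).
Step 5: correct position 5: c_5 = r_5 − e = 4 − 1 ≡ 3 (mod 11). Hence c = [5, 4, 0, 8, 3].
  Check: interpolating c through the α_i gives m(x) = 9 + 9·x (degree < 2) with m(α_i) = c_i for every i, so c is indeed a codeword.


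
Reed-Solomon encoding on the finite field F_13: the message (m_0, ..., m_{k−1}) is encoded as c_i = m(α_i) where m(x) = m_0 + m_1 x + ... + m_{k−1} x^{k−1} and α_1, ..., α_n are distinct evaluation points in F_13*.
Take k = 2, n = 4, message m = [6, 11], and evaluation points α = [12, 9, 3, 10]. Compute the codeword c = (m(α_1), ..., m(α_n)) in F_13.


c = [8, 1, 0, 12]

Message polynomial: m(x) = 6 + 11·x (mod 13).
For each evaluation point α_i, compute m(α_i) mod 13:
  α_1 = 12: Horner steps 11 → 8, so m(12) = 8.
  α_2 = 9: Horner steps 11 → 1, so m(9) = 1.
  α_3 = 3: Horner steps 11 → 0, so m(3) = 0.
  α_4 = 10: Horner steps 11 → 12, so m(10) = 12.
Codeword c = [8, 1, 0, 12] ∈ F_13^4.


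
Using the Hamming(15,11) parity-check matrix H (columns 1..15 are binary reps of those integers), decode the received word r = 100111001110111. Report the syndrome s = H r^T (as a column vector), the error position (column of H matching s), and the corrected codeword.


s = (0, 0, 1, 0)^T, error position = 2, corrected codeword c = 110111001110111

Compute s = H r^T mod 2 one row at a time:
  s_1 = 0 + 1 + 1 + 1 + 0 + 1 + 1 + 1 = 6 ≡ 0 (mod 2).
  s_2 = 1 + 1 + 1 + 0 + 0 + 1 + 1 + 1 = 6 ≡ 0 (mod 2).
  s_3 = 0 + 0 + 1 + 0 + 1 + 1 + 1 + 1 = 5 ≡ 1 (mod 2).
  s_4 = 1 + 0 + 1 + 0 + 1 + 1 + 1 + 1 = 6 ≡ 0 (mod 2).
s = (0, 0, 1, 0)^T — this equals column 2 of H (binary 0010), so error is at position 2.
Correct: flip bit 2 of r = 100111001110111 to get c = 110111001110111.


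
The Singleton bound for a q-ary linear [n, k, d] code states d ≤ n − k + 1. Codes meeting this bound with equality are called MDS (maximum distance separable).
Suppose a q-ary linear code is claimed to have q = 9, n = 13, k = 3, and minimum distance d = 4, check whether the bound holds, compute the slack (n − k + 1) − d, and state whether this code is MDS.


Singleton RHS = n − k + 1 = 11, slack = 7, bound satisfied, not MDS.

Singleton bound: d ≤ n − k + 1.
Here n = 13, k = 3, so n − k + 1 = 11.
Given d = 4, check d ≤ 11: YES.
Slack = (n − k + 1) − d = 7.
The code is NOT MDS (slack = 7 > 0).
Description: the claimed parameters are [13, 3, 4]_9; such a code would be non-MDS.


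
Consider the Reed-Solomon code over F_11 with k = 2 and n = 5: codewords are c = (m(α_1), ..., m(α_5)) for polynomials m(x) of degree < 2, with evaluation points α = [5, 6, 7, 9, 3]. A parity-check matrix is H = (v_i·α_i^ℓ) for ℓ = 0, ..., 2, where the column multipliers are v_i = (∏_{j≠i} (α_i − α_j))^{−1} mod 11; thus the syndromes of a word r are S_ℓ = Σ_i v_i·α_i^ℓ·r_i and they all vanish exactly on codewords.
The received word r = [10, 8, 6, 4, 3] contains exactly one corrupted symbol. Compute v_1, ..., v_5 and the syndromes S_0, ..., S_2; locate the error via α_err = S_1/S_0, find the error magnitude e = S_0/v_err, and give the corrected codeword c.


S = (2, 7, 8), error at position 4, error magnitude e = 2, c = [10, 8, 6, 2, 3].

Step 1: column multipliers v_i = (∏_{j≠i}(α_i − α_j))^{−1} mod 11.
  i = 1 (α = 5): (5−6)(5−7)(5−9)(5−3) = (−1)·(−2)·(−4)·2 = −16 ≡ 6, so v_1 = 6^{−1} = 2 (mod 11).
  i = 2 (α = 6): (6−5)(6−7)(6−9)(6−3) = 1·(−1)·(−3)·3 = 9 ≡ 9, so v_2 = 9^{−1} = 5 (mod 11).
  i = 3 (α = 7): (7−5)(7−6)(7−9)(7−3) = 2·1·(−2)·4 = −16 ≡ 6, so v_3 = 6^{−1} = 2 (mod 11).
  i = 4 (α = 9): (9−5)(9−6)(9−7)(9−3) = 4·3·2·6 = 144 ≡ 1, so v_4 = 1^{−1} = 1 (mod 11).
  i = 5 (α = 3): (3−5)(3−6)(3−7)(3−9) = (−2)·(−3)·(−4)·(−6) = 144 ≡ 1, so v_5 = 1^{−1} = 1 (mod 11).
  v = [2, 5, 2, 1, 1].
Step 2: syndromes of r = [10, 8, 6, 4, 3] (all sums mod 11).
  S_0 = Σ v_i r_i = 2·10 + 5·8 + 2·6 + 1·4 + 1·3 = 79 ≡ 2.
  S_1 = Σ v_i α_i r_i = 2·5·10 + 5·6·8 + 2·7·6 + 1·9·4 + 1·3·3 = 469 ≡ 7.
  α_i^2 mod 11 = [3, 3, 5, 4, 9].
  S_2 = Σ v_i α_i^2 r_i = 2·3·10 + 5·3·8 + 2·5·6 + 1·4·4 + 1·9·3 = 283 ≡ 8.
  S = (2, 7, 8) ≠ 0, so r is not a codeword (an error is present).
Step 3: locate the error. For a single error e at position i, S_ℓ = v_i·e·α_i^ℓ, so α_err = S_1/S_0.
  S_0^{−1} = 2^{−1} = 6 (mod 11), so α_err = 7·6 = 42 ≡ 9 = α_4. Error position i = 4.
  Consistency check: S_2/S_1 = 8·8 = 64 ≡ 9 = α_err ✓ (single-error assumption holds).
Step 4: error magnitude e = S_0/v_4 = S_0·∏_{j≠4}(α_4 − α_j) = 2·1 = 2 ≡ 2 (mod 11).
Step 5: correct position 4: c_4 = r_4 − e = 4 − 2 ≡ 2 (mod 11). Hence c = [10, 8, 6, 2, 3].
  Check: interpolating c through the α_i gives m(x) = 9 + 9·x (degree < 2) with m(α_i) = c_i for every i, so c is indeed a codeword.


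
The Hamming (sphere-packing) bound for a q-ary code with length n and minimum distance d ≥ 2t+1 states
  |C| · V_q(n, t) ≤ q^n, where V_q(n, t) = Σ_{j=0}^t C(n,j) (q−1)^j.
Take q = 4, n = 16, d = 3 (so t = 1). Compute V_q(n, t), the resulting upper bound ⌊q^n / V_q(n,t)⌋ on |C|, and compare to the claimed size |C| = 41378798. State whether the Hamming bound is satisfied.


V_q(n, t) = 49, q^n = 4294967296, Hamming bound = 87652393, |C| = 41378798 ≤ bound (satisfied).

Step 1: Compute V_q(n, t) = Σ_{j=0}^1 C(n, j) (q−1)^j.
  j = 0: C(16,0)·(3)^0 = 1·1 = 1.
  j = 1: C(16,1)·(3)^1 = 16·3 = 48.
  V_q(n, t) = 1 + 48 = 49.
Step 2: q^n = 4^16 = 4294967296.
Step 3: Hamming bound ⌊q^n / V_q(n,t)⌋ = ⌊4294967296/49⌋ = 87652393.
Step 4: Compare |C| = 41378798 to 87652393: satisfied.
The claimed |C| lies below the Hamming bound.


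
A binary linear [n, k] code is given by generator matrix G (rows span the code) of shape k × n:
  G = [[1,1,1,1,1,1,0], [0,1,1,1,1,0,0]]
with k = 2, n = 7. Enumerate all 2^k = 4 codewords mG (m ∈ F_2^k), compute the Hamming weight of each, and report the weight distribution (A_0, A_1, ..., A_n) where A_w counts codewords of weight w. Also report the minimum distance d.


Weight distribution: A_0 = 1, A_2 = 1, A_4 = 1, A_6 = 1. Minimum distance d = 2.

Enumerate all 2^2 = 4 messages m ∈ F_2^2.
For each, compute codeword c = mG in F_2^7, then tally its weight.
  m = 00 → c = 0000000, weight = 0.
  m = 10 → c = 1111110, weight = 6.
  m = 01 → c = 0111100, weight = 4.
  m = 11 → c = 1000010, weight = 2.
Tally weights:
  weight 0: 1 codewords.
  weight 2: 1 codewords.
  weight 4: 1 codewords.
  weight 6: 1 codewords.
Minimum distance d = smallest w > 0 with A_w > 0 = 2.
Sanity: Σ A_w = 4 = 2^2 = 4 ✓.


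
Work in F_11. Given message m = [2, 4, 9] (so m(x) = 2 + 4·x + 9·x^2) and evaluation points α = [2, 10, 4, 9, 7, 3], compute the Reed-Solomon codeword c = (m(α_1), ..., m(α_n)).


c = [2, 7, 8, 8, 9, 7]

Message polynomial: m(x) = 2 + 4·x + 9·x^2 (mod 11).
For each evaluation point α_i, compute m(α_i) mod 11:
  α_1 = 2: Horner steps 9 → 0 → 2, so m(2) = 2.
  α_2 = 10: Horner steps 9 → 6 → 7, so m(10) = 7.
  α_3 = 4: Horner steps 9 → 7 → 8, so m(4) = 8.
  α_4 = 9: Horner steps 9 → 8 → 8, so m(9) = 8.
  α_5 = 7: Horner steps 9 → 1 → 9, so m(7) = 9.
  α_6 = 3: Horner steps 9 → 9 → 7, so m(3) = 7.
Codeword c = [2, 7, 8, 8, 9, 7] ∈ F_11^6.


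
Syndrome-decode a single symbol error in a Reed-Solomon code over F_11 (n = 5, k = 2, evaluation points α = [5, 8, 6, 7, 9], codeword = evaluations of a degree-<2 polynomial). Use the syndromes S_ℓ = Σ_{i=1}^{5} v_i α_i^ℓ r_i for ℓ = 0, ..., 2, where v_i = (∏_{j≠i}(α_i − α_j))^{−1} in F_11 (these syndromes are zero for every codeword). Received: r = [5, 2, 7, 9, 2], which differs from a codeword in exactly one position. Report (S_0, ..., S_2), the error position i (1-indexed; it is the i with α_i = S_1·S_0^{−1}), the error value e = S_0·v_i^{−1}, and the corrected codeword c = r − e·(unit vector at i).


S = (7, 1, 8), error at position 2, error magnitude e = 2, c = [5, 0, 7, 9, 2].

Step 1: column multipliers v_i = (∏_{j≠i}(α_i − α_j))^{−1} mod 11.
  i = 1 (α = 5): (5−8)(5−6)(5−7)(5−9) = (−3)·(−1)·(−2)·(−4) = 24 ≡ 2, so v_1 = 2^{−1} = 6 (mod 11).
  i = 2 (α = 8): (8−5)(8−6)(8−7)(8−9) = 3·2·1·(−1) = −6 ≡ 5, so v_2 = 5^{−1} = 9 (mod 11).
  i = 3 (α = 6): (6−5)(6−8)(6−7)(6−9) = 1·(−2)·(−1)·(−3) = −6 ≡ 5, so v_3 = 5^{−1} = 9 (mod 11).
  i = 4 (α = 7): (7−5)(7−8)(7−6)(7−9) = 2·(−1)·1·(−2) = 4 ≡ 4, so v_4 = 4^{−1} = 3 (mod 11).
  i = 5 (α = 9): (9−5)(9−8)(9−6)(9−7) = 4·1·3·2 = 24 ≡ 2, so v_5 = 2^{−1} = 6 (mod 11).
  v = [6, 9, 9, 3, 6].
Step 2: syndromes of r = [5, 2, 7, 9, 2] (all sums mod 11).
  S_0 = Σ v_i r_i = 6·5 + 9·2 + 9·7 + 3·9 + 6·2 = 150 ≡ 7.
  S_1 = Σ v_i α_i r_i = 6·5·5 + 9·8·2 + 9·6·7 + 3·7·9 + 6·9·2 = 969 ≡ 1.
  α_i^2 mod 11 = [3, 9, 3, 5, 4].
  S_2 = Σ v_i α_i^2 r_i = 6·3·5 + 9·9·2 + 9·3·7 + 3·5·9 + 6·4·2 = 624 ≡ 8.
  S = (7, 1, 8) ≠ 0, so r is not a codeword (an error is present).
Step 3: locate the error. For a single error e at position i, S_ℓ = v_i·e·α_i^ℓ, so α_err = S_1/S_0.
  S_0^{−1} = 7^{−1} = 8 (mod 11), so α_err = 1·8 = 8 ≡ 8 = α_2. Error position i = 2.
  Consistency check: S_2/S_1 = 8·1 = 8 ≡ 8 = α_err ✓ (single-error assumption holds).
Step 4: error magnitude e = S_0/v_2 = S_0·∏_{j≠2}(α_2 − α_j) = 7·5 = 35 ≡ 2 (mod 11).
Step 5: correct position 2: c_2 = r_2 − e = 2 − 2 ≡ 0 (mod 11). Hence c = [5, 0, 7, 9, 2].
  Check: interpolating c through the α_i gives m(x) = 6 + 2·x (degree < 2) with m(α_i) = c_i for every i, so c is indeed a codeword.


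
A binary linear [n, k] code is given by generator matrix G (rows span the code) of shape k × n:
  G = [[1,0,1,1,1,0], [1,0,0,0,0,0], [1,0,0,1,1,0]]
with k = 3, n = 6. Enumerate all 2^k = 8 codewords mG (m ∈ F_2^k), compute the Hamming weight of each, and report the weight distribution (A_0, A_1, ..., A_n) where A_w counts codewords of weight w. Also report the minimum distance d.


Weight distribution: A_0 = 1, A_1 = 2, A_2 = 2, A_3 = 2, A_4 = 1. Minimum distance d = 1.

Enumerate all 2^3 = 8 messages m ∈ F_2^3.
For each, compute codeword c = mG in F_2^6, then tally its weight.
  m = 000 → c = 000000, weight = 0.
  m = 100 → c = 101110, weight = 4.
  m = 010 → c = 100000, weight = 1.
  m = 110 → c = 001110, weight = 3.
  m = 001 → c = 100110, weight = 3.
  m = 101 → c = 001000, weight = 1.
  m = 011 → c = 000110, weight = 2.
  m = 111 → c = 101000, weight = 2.
Tally weights:
  weight 0: 1 codewords.
  weight 1: 2 codewords.
  weight 2: 2 codewords.
  weight 3: 2 codewords.
  weight 4: 1 codewords.
Minimum distance d = smallest w > 0 with A_w > 0 = 1.
Sanity: Σ A_w = 8 = 2^3 = 8 ✓.


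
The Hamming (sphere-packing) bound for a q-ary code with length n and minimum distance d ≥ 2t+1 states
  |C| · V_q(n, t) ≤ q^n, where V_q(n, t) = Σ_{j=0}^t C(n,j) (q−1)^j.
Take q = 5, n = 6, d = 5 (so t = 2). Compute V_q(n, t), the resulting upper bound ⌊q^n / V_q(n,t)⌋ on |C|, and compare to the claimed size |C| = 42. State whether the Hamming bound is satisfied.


V_q(n, t) = 265, q^n = 15625, Hamming bound = 58, |C| = 42 ≤ bound (satisfied).

Step 1: Compute V_q(n, t) = Σ_{j=0}^2 C(n, j) (q−1)^j.
  j = 0: C(6,0)·(4)^0 = 1·1 = 1.
  j = 1: C(6,1)·(4)^1 = 6·4 = 24.
  j = 2: C(6,2)·(4)^2 = 15·16 = 240.
  V_q(n, t) = 1 + 24 + 240 = 265.
Step 2: q^n = 5^6 = 15625.
Step 3: Hamming bound ⌊q^n / V_q(n,t)⌋ = ⌊15625/265⌋ = 58.
Step 4: Compare |C| = 42 to 58: satisfied.
The claimed |C| lies below the Hamming bound.


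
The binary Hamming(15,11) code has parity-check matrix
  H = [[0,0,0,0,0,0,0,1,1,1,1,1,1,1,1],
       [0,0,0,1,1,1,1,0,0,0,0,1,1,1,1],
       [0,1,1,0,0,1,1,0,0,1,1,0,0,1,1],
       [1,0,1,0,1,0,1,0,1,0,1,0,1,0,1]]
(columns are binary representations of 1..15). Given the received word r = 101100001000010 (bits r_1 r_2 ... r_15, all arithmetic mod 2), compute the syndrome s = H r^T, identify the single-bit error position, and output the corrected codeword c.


s = (0, 0, 0, 1)^T, error position = 1, corrected codeword c = 001100001000010

Compute s = H r^T mod 2 one row at a time:
  s_1 = 0 + 1 + 0 + 0 + 0 + 0 + 1 + 0 = 2 ≡ 0 (mod 2).
  s_2 = 1 + 0 + 0 + 0 + 0 + 0 + 1 + 0 = 2 ≡ 0 (mod 2).
  s_3 = 0 + 1 + 0 + 0 + 0 + 0 + 1 + 0 = 2 ≡ 0 (mod 2).
  s_4 = 1 + 1 + 0 + 0 + 1 + 0 + 0 + 0 = 3 ≡ 1 (mod 2).
s = (0, 0, 0, 1)^T — this equals column 1 of H (binary 0001), so error is at position 1.
Correct: flip bit 1 of r = 101100001000010 to get c = 001100001000010.


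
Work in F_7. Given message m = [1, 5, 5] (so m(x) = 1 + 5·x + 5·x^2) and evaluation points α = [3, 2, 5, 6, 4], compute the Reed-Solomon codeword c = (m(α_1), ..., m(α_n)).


c = [5, 3, 4, 1, 3]

Message polynomial: m(x) = 1 + 5·x + 5·x^2 (mod 7).
For each evaluation point α_i, compute m(α_i) mod 7:
  α_1 = 3: Horner steps 5 → 6 → 5, so m(3) = 5.
  α_2 = 2: Horner steps 5 → 1 → 3, so m(2) = 3.
  α_3 = 5: Horner steps 5 → 2 → 4, so m(5) = 4.
  α_4 = 6: Horner steps 5 → 0 → 1, so m(6) = 1.
  α_5 = 4: Horner steps 5 → 4 → 3, so m(4) = 3.
Codeword c = [5, 3, 4, 1, 3] ∈ F_7^5.


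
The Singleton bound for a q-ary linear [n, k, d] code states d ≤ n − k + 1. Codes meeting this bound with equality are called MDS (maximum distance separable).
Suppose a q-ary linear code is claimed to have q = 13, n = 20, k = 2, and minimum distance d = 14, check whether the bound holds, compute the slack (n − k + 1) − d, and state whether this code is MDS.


Singleton RHS = n − k + 1 = 19, slack = 5, bound satisfied, not MDS.

Singleton bound: d ≤ n − k + 1.
Here n = 20, k = 2, so n − k + 1 = 19.
Given d = 14, check d ≤ 19: YES.
Slack = (n − k + 1) − d = 5.
The code is NOT MDS (slack = 5 > 0).
Description: the claimed parameters are [20, 2, 14]_13; such a code would be non-MDS.


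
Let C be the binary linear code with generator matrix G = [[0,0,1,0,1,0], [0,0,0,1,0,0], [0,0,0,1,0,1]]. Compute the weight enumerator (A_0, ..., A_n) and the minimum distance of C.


Weight distribution: A_0 = 1, A_1 = 2, A_2 = 2, A_3 = 2, A_4 = 1. Minimum distance d = 1.

Enumerate all 2^3 = 8 messages m ∈ F_2^3.
For each, compute codeword c = mG in F_2^6, then tally its weight.
  m = 000 → c = 000000, weight = 0.
  m = 100 → c = 001010, weight = 2.
  m = 010 → c = 000100, weight = 1.
  m = 110 → c = 001110, weight = 3.
  m = 001 → c = 000101, weight = 2.
  m = 101 → c = 001111, weight = 4.
  m = 011 → c = 000001, weight = 1.
  m = 111 → c = 001011, weight = 3.
Tally weights:
  weight 0: 1 codewords.
  weight 1: 2 codewords.
  weight 2: 2 codewords.
  weight 3: 2 codewords.
  weight 4: 1 codewords.
Minimum distance d = smallest w > 0 with A_w > 0 = 1.
Sanity: Σ A_w = 8 = 2^3 = 8 ✓.


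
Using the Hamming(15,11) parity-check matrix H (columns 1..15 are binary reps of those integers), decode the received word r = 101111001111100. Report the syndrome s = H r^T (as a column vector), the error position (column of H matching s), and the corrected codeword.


s = (1, 1, 0, 0)^T, error position = 12, corrected codeword c = 101111001110100

Compute s = H r^T mod 2 one row at a time:
  s_1 = 0 + 1 + 1 + 1 + 1 + 1 + 0 + 0 = 5 ≡ 1 (mod 2).
  s_2 = 1 + 1 + 1 + 0 + 1 + 1 + 0 + 0 = 5 ≡ 1 (mod 2).
  s_3 = 0 + 1 + 1 + 0 + 1 + 1 + 0 + 0 = 4 ≡ 0 (mod 2).
  s_4 = 1 + 1 + 1 + 0 + 1 + 1 + 1 + 0 = 6 ≡ 0 (mod 2).
s = (1, 1, 0, 0)^T — this equals column 12 of H (binary 1100), so error is at position 12.
Correct: flip bit 12 of r = 101111001111100 to get c = 101111001110100.


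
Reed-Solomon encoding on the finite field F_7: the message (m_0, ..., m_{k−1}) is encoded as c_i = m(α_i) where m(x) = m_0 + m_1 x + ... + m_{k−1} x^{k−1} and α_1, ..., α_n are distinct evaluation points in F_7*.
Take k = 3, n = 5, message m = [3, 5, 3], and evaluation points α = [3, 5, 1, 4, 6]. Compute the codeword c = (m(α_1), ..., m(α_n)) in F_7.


c = [3, 5, 4, 1, 1]

Message polynomial: m(x) = 3 + 5·x + 3·x^2 (mod 7).
For each evaluation point α_i, compute m(α_i) mod 7:
  α_1 = 3: Horner steps 3 → 0 → 3, so m(3) = 3.
  α_2 = 5: Horner steps 3 → 6 → 5, so m(5) = 5.
  α_3 = 1: Horner steps 3 → 1 → 4, so m(1) = 4.
  α_4 = 4: Horner steps 3 → 3 → 1, so m(4) = 1.
  α_5 = 6: Horner steps 3 → 2 → 1, so m(6) = 1.
Codeword c = [3, 5, 4, 1, 1] ∈ F_7^5.


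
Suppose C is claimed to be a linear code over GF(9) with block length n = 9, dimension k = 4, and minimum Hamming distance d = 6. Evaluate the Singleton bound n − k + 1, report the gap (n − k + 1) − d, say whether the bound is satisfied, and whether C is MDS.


Singleton RHS = n − k + 1 = 6, slack = 0, bound satisfied, MDS.

Singleton bound: d ≤ n − k + 1.
Here n = 9, k = 4, so n − k + 1 = 6.
Given d = 6, check d ≤ 6: YES.
Slack = (n − k + 1) − d = 0.
The code is MDS (slack = 0).
Description: the claimed parameters are [9, 4, 6]_9; such a code would be MDS (meets Singleton bound).


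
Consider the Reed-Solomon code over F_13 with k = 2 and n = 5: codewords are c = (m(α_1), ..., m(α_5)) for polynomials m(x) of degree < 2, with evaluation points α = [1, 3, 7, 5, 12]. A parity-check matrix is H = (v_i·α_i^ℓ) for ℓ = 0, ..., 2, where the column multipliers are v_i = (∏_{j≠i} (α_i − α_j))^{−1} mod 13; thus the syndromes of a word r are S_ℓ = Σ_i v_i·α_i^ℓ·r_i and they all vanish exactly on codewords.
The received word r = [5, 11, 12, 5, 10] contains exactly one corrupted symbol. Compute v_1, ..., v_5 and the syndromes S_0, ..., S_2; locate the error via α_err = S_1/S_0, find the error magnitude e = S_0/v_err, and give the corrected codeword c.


S = (5, 5, 5), error at position 1, error magnitude e = 1, c = [4, 11, 12, 5, 10].

Step 1: column multipliers v_i = (∏_{j≠i}(α_i − α_j))^{−1} mod 13.
  i = 1 (α = 1): (1−3)(1−7)(1−5)(1−12) = (−2)·(−6)·(−4)·(−11) = 528 ≡ 8, so v_1 = 8^{−1} = 5 (mod 13).
  i = 2 (α = 3): (3−1)(3−7)(3−5)(3−12) = 2·(−4)·(−2)·(−9) = −144 ≡ 12, so v_2 = 12^{−1} = 12 (mod 13).
  i = 3 (α = 7): (7−1)(7−3)(7−5)(7−12) = 6·4·2·(−5) = −240 ≡ 7, so v_3 = 7^{−1} = 2 (mod 13).
  i = 4 (α = 5): (5−1)(5−3)(5−7)(5−12) = 4·2·(−2)·(−7) = 112 ≡ 8, so v_4 = 8^{−1} = 5 (mod 13).
  i = 5 (α = 12): (12−1)(12−3)(12−7)(12−5) = 11·9·5·7 = 3465 ≡ 7, so v_5 = 7^{−1} = 2 (mod 13).
  v = [5, 12, 2, 5, 2].
Step 2: syndromes of r = [5, 11, 12, 5, 10] (all sums mod 13).
  S_0 = Σ v_i r_i = 5·5 + 12·11 + 2·12 + 5·5 + 2·10 = 226 ≡ 5.
  S_1 = Σ v_i α_i r_i = 5·1·5 + 12·3·11 + 2·7·12 + 5·5·5 + 2·12·10 = 954 ≡ 5.
  α_i^2 mod 13 = [1, 9, 10, 12, 1].
  S_2 = Σ v_i α_i^2 r_i = 5·1·5 + 12·9·11 + 2·10·12 + 5·12·5 + 2·1·10 = 1773 ≡ 5.
  S = (5, 5, 5) ≠ 0, so r is not a codeword (an error is present).
Step 3: locate the error. For a single error e at position i, S_ℓ = v_i·e·α_i^ℓ, so α_err = S_1/S_0.
  S_0^{−1} = 5^{−1} = 8 (mod 13), so α_err = 5·8 = 40 ≡ 1 = α_1. Error position i = 1.
  Consistency check: S_2/S_1 = 5·8 = 40 ≡ 1 = α_err ✓ (single-error assumption holds).
Step 4: error magnitude e = S_0/v_1 = S_0·∏_{j≠1}(α_1 − α_j) = 5·8 = 40 ≡ 1 (mod 13).
Step 5: correct position 1: c_1 = r_1 − e = 5 − 1 ≡ 4 (mod 13). Hence c = [4, 11, 12, 5, 10].
  Check: interpolating c through the α_i gives m(x) = 7 + 10·x (degree < 2) with m(α_i) = c_i for every i, so c is indeed a codeword.
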